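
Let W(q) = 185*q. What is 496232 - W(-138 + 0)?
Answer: 521762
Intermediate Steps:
496232 - W(-138 + 0) = 496232 - 185*(-138 + 0) = 496232 - 185*(-138) = 496232 - 1*(-25530) = 496232 + 25530 = 521762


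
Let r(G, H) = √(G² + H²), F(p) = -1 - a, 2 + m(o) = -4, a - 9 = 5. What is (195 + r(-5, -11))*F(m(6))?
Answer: -2925 - 15*√146 ≈ -3106.2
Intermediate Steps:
a = 14 (a = 9 + 5 = 14)
m(o) = -6 (m(o) = -2 - 4 = -6)
F(p) = -15 (F(p) = -1 - 1*14 = -1 - 14 = -15)
(195 + r(-5, -11))*F(m(6)) = (195 + √((-5)² + (-11)²))*(-15) = (195 + √(25 + 121))*(-15) = (195 + √146)*(-15) = -2925 - 15*√146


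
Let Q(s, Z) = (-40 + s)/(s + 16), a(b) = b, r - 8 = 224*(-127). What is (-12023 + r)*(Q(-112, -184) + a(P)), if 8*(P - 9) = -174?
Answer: 2711021/6 ≈ 4.5184e+5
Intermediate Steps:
P = -51/4 (P = 9 + (⅛)*(-174) = 9 - 87/4 = -51/4 ≈ -12.750)
r = -28440 (r = 8 + 224*(-127) = 8 - 28448 = -28440)
Q(s, Z) = (-40 + s)/(16 + s)
(-12023 + r)*(Q(-112, -184) + a(P)) = (-12023 - 28440)*((-40 - 112)/(16 - 112) - 51/4) = -40463*(-152/(-96) - 51/4) = -40463*(-1/96*(-152) - 51/4) = -40463*(19/12 - 51/4) = -40463*(-67/6) = 2711021/6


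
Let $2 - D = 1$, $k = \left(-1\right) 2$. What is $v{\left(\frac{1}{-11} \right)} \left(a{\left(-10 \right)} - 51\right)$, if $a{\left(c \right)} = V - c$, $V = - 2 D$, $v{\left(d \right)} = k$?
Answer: $86$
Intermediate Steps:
$k = -2$
$D = 1$ ($D = 2 - 1 = 1$)
$v{\left(d \right)} = -2$
$V = -2$ ($V = \left(-2\right) 1 = -2$)
$a{\left(c \right)} = -2 - c$
$v{\left(\frac{1}{-11} \right)} \left(a{\left(-10 \right)} - 51\right) = - 2 \left(\left(-2 - -10\right) - 51\right) = - 2 \left(\left(-2 + 10\right) - 51\right) = - 2 \left(8 - 51\right) = \left(-2\right) \left(-43\right) = 86$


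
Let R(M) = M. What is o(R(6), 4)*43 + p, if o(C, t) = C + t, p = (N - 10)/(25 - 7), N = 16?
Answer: 1291/3 ≈ 430.33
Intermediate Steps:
p = 1/3 (p = (16 - 10)/(25 - 7) = 6/18 = 6*(1/18) = 1/3 ≈ 0.33333)
o(R(6), 4)*43 + p = (6 + 4)*43 + 1/3 = 10*43 + 1/3 = 430 + 1/3 = 1291/3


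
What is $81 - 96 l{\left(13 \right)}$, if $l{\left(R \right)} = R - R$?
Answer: $81$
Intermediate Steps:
$l{\left(R \right)} = 0$
$81 - 96 l{\left(13 \right)} = 81 - 0 = 81 + 0 = 81$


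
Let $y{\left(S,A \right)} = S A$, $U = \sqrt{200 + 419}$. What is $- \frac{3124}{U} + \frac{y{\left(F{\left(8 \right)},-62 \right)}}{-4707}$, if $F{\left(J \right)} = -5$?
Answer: $- \frac{310}{4707} - \frac{3124 \sqrt{619}}{619} \approx -125.63$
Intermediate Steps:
$U = \sqrt{619} \approx 24.88$
$y{\left(S,A \right)} = A S$
$- \frac{3124}{U} + \frac{y{\left(F{\left(8 \right)},-62 \right)}}{-4707} = - \frac{3124}{\sqrt{619}} + \frac{\left(-62\right) \left(-5\right)}{-4707} = - 3124 \frac{\sqrt{619}}{619} + 310 \left(- \frac{1}{4707}\right) = - \frac{3124 \sqrt{619}}{619} - \frac{310}{4707} = - \frac{310}{4707} - \frac{3124 \sqrt{619}}{619}$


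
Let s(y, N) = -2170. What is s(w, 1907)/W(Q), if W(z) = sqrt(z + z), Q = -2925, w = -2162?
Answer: 217*I*sqrt(26)/39 ≈ 28.371*I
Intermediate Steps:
W(z) = sqrt(2)*sqrt(z) (W(z) = sqrt(2*z) = sqrt(2)*sqrt(z))
s(w, 1907)/W(Q) = -2170*(-I*sqrt(26)/390) = -(-217)*I*sqrt(26)/39 = 217*I*sqrt(26)/39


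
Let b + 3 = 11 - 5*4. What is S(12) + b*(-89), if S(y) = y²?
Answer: 1212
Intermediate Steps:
b = -12 (b = -3 + (11 - 5*4) = -3 + (11 - 20) = -3 - 9 = -12)
S(12) + b*(-89) = 12² - 12*(-89) = 144 + 1068 = 1212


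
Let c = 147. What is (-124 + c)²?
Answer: 529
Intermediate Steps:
(-124 + c)² = (-124 + 147)² = 23² = 529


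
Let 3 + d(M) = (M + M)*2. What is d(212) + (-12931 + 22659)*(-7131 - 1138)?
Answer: -80439987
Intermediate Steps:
d(M) = -3 + 4*M (d(M) = -3 + (M + M)*2 = -3 + (2*M)*2 = -3 + 4*M)
d(212) + (-12931 + 22659)*(-7131 - 1138) = (-3 + 4*212) + (-12931 + 22659)*(-7131 - 1138) = (-3 + 848) + 9728*(-8269) = 845 - 80440832 = -80439987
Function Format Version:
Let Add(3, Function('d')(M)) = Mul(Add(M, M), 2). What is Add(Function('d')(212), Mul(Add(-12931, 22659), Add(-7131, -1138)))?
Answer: -80439987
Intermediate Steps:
Function('d')(M) = Add(-3, Mul(4, M)) (Function('d')(M) = Add(-3, Mul(Add(M, M), 2)) = Add(-3, Mul(Mul(2, M), 2)) = Add(-3, Mul(4, M)))
Add(Function('d')(212), Mul(Add(-12931, 22659), Add(-7131, -1138))) = Add(Add(-3, Mul(4, 212)), Mul(Add(-12931, 22659), Add(-7131, -1138))) = Add(Add(-3, 848), Mul(9728, -8269)) = Add(845, -80440832) = -80439987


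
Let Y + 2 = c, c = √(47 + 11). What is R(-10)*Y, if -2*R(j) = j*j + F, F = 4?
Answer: 104 - 52*√58 ≈ -292.02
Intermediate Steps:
R(j) = -2 - j²/2 (R(j) = -(j*j + 4)/2 = -(j² + 4)/2 = -(4 + j²)/2 = -2 - j²/2)
c = √58 ≈ 7.6158
Y = -2 + √58 ≈ 5.6158
R(-10)*Y = (-2 - ½*(-10)²)*(-2 + √58) = (-2 - ½*100)*(-2 + √58) = (-2 - 50)*(-2 + √58) = -52*(-2 + √58) = 104 - 52*√58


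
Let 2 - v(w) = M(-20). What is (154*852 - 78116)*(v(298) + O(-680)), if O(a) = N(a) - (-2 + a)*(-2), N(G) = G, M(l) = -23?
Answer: -107192748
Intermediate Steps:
O(a) = -4 + 3*a (O(a) = a - (-2 + a)*(-2) = a - (4 - 2*a) = a + (-4 + 2*a) = -4 + 3*a)
v(w) = 25 (v(w) = 2 - 1*(-23) = 2 + 23 = 25)
(154*852 - 78116)*(v(298) + O(-680)) = (154*852 - 78116)*(25 + (-4 + 3*(-680))) = (131208 - 78116)*(25 + (-4 - 2040)) = 53092*(25 - 2044) = 53092*(-2019) = -107192748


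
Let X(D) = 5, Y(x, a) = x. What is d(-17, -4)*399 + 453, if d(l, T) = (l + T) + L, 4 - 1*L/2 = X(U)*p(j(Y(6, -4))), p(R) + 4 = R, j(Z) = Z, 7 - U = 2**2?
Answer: -12714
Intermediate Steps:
U = 3 (U = 7 - 1*2**2 = 7 - 1*4 = 7 - 4 = 3)
p(R) = -4 + R
L = -12 (L = 8 - 10*(-4 + 6) = 8 - 10*2 = 8 - 2*10 = 8 - 20 = -12)
d(l, T) = -12 + T + l (d(l, T) = (l + T) - 12 = (T + l) - 12 = -12 + T + l)
d(-17, -4)*399 + 453 = (-12 - 4 - 17)*399 + 453 = -33*399 + 453 = -13167 + 453 = -12714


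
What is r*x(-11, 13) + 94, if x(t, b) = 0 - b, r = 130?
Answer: -1596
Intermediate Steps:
x(t, b) = -b
r*x(-11, 13) + 94 = 130*(-1*13) + 94 = 130*(-13) + 94 = -1690 + 94 = -1596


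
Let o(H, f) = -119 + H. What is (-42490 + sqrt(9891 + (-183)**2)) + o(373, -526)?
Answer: -42236 + 6*sqrt(1205) ≈ -42028.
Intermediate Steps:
(-42490 + sqrt(9891 + (-183)**2)) + o(373, -526) = (-42490 + sqrt(9891 + (-183)**2)) + (-119 + 373) = (-42490 + sqrt(9891 + 33489)) + 254 = (-42490 + sqrt(43380)) + 254 = (-42490 + 6*sqrt(1205)) + 254 = -42236 + 6*sqrt(1205)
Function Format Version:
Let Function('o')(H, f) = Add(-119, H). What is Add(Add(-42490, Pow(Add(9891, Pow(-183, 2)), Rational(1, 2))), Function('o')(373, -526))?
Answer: Add(-42236, Mul(6, Pow(1205, Rational(1, 2)))) ≈ -42028.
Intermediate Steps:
Add(Add(-42490, Pow(Add(9891, Pow(-183, 2)), Rational(1, 2))), Function('o')(373, -526)) = Add(Add(-42490, Pow(Add(9891, Pow(-183, 2)), Rational(1, 2))), Add(-119, 373)) = Add(Add(-42490, Pow(Add(9891, 33489), Rational(1, 2))), 254) = Add(Add(-42490, Pow(43380, Rational(1, 2))), 254) = Add(Add(-42490, Mul(6, Pow(1205, Rational(1, 2)))), 254) = Add(-42236, Mul(6, Pow(1205, Rational(1, 2))))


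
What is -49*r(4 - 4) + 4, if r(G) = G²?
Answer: 4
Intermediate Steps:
-49*r(4 - 4) + 4 = -49*(4 - 4)² + 4 = -49*0² + 4 = -49*0 + 4 = 0 + 4 = 4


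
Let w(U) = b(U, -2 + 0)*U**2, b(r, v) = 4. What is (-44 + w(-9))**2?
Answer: 78400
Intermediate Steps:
w(U) = 4*U**2
(-44 + w(-9))**2 = (-44 + 4*(-9)**2)**2 = (-44 + 4*81)**2 = (-44 + 324)**2 = 280**2 = 78400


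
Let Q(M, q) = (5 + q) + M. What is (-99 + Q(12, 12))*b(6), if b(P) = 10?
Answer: -700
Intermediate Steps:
Q(M, q) = 5 + M + q
(-99 + Q(12, 12))*b(6) = (-99 + (5 + 12 + 12))*10 = (-99 + 29)*10 = -70*10 = -700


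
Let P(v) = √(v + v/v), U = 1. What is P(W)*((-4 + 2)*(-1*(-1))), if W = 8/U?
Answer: -6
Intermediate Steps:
W = 8 (W = 8/1 = 8*1 = 8)
P(v) = √(1 + v) (P(v) = √(v + 1) = √(1 + v))
P(W)*((-4 + 2)*(-1*(-1))) = √(1 + 8)*((-4 + 2)*(-1*(-1))) = √9*(-2*1) = 3*(-2) = -6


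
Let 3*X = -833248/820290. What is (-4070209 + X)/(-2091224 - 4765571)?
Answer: 5008128027539/8436840555825 ≈ 0.59360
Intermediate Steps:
X = -416624/1230435 (X = (-833248/820290)/3 = (-833248*1/820290)/3 = (⅓)*(-416624/410145) = -416624/1230435 ≈ -0.33860)
(-4070209 + X)/(-2091224 - 4765571) = (-4070209 - 416624/1230435)/(-2091224 - 4765571) = -5008128027539/1230435/(-6856795) = -5008128027539/1230435*(-1/6856795) = 5008128027539/8436840555825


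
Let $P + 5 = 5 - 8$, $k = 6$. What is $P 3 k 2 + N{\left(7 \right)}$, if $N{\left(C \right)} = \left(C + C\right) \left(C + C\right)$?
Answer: $-92$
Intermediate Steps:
$N{\left(C \right)} = 4 C^{2}$ ($N{\left(C \right)} = 2 C 2 C = 4 C^{2}$)
$P = -8$ ($P = -5 + \left(5 - 8\right) = -5 - 3 = -8$)
$P 3 k 2 + N{\left(7 \right)} = - 8 \cdot 3 \cdot 6 \cdot 2 + 4 \cdot 7^{2} = - 8 \cdot 18 \cdot 2 + 4 \cdot 49 = \left(-8\right) 36 + 196 = -288 + 196 = -92$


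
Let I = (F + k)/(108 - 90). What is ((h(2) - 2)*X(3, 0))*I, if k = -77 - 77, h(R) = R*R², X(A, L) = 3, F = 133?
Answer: -21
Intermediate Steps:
h(R) = R³
k = -154
I = -7/6 (I = (133 - 154)/(108 - 90) = -21/18 = -21*1/18 = -7/6 ≈ -1.1667)
((h(2) - 2)*X(3, 0))*I = ((2³ - 2)*3)*(-7/6) = ((8 - 2)*3)*(-7/6) = (6*3)*(-7/6) = 18*(-7/6) = -21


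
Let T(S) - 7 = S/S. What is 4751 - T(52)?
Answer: 4743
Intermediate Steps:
T(S) = 8 (T(S) = 7 + S/S = 7 + 1 = 8)
4751 - T(52) = 4751 - 1*8 = 4751 - 8 = 4743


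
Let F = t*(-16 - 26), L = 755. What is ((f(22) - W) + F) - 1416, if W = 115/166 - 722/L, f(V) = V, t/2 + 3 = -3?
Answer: -111510673/125330 ≈ -889.74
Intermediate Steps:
t = -12 (t = -6 + 2*(-3) = -6 - 6 = -12)
W = -33027/125330 (W = 115/166 - 722/755 = -33027/125330 ≈ -0.26352)
F = 504 (F = -12*(-16 - 26) = -12*(-42) = 504)
((f(22) - W) + F) - 1416 = ((22 - 1*(-33027/125330)) + 504) - 1416 = ((22 + 33027/125330) + 504) - 1416 = (2790287/125330 + 504) - 1416 = 65956607/125330 - 1416 = -111510673/125330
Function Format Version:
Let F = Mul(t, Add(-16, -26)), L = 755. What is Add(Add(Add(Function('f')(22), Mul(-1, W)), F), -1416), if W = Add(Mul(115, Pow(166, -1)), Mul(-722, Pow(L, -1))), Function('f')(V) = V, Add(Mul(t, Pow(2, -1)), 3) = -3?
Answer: Rational(-111510673, 125330) ≈ -889.74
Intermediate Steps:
t = -12 (t = Add(-6, Mul(2, -3)) = Add(-6, -6) = -12)
W = Rational(-33027, 125330) (W = Add(Mul(115, Pow(166, -1)), Mul(-722, Pow(755, -1))) = Add(Mul(115, Rational(1, 166)), Mul(-722, Rational(1, 755))) = Add(Rational(115, 166), Rational(-722, 755)) = Rational(-33027, 125330) ≈ -0.26352)
F = 504 (F = Mul(-12, Add(-16, -26)) = Mul(-12, -42) = 504)
Add(Add(Add(Function('f')(22), Mul(-1, W)), F), -1416) = Add(Add(Add(22, Mul(-1, Rational(-33027, 125330))), 504), -1416) = Add(Add(Add(22, Rational(33027, 125330)), 504), -1416) = Add(Add(Rational(2790287, 125330), 504), -1416) = Add(Rational(65956607, 125330), -1416) = Rational(-111510673, 125330)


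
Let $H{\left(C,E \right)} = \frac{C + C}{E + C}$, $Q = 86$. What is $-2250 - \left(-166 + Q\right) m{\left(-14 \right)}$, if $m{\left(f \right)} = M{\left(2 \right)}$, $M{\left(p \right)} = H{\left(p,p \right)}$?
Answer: $-2170$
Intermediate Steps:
$H{\left(C,E \right)} = \frac{2 C}{C + E}$
$M{\left(p \right)} = 1$ ($M{\left(p \right)} = \frac{2 p}{p + p} = \frac{2 p}{2 p} = 2 p \frac{1}{2 p} = 1$)
$m{\left(f \right)} = 1$
$-2250 - \left(-166 + Q\right) m{\left(-14 \right)} = -2250 - \left(-166 + 86\right) 1 = -2250 - \left(-80\right) 1 = -2250 - -80 = -2250 + 80 = -2170$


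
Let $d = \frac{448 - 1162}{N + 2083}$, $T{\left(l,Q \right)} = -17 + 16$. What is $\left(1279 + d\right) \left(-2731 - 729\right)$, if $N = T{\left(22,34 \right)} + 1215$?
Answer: $- \frac{694660740}{157} \approx -4.4246 \cdot 10^{6}$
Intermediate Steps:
$T{\left(l,Q \right)} = -1$
$N = 1214$ ($N = -1 + 1215 = 1214$)
$d = - \frac{34}{157}$ ($d = \frac{448 - 1162}{1214 + 2083} = - \frac{714}{3297} = \left(-714\right) \frac{1}{3297} = - \frac{34}{157} \approx -0.21656$)
$\left(1279 + d\right) \left(-2731 - 729\right) = \left(1279 - \frac{34}{157}\right) \left(-2731 - 729\right) = \frac{200769}{157} \left(-3460\right) = - \frac{694660740}{157}$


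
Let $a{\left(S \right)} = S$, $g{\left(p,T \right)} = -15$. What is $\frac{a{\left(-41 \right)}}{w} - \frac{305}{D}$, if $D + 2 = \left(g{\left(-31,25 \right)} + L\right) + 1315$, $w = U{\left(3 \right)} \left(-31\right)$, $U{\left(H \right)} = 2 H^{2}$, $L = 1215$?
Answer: $- \frac{67157}{1402254} \approx -0.047892$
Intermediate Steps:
$w = -558$ ($w = 2 \cdot 3^{2} \left(-31\right) = 2 \cdot 9 \left(-31\right) = 18 \left(-31\right) = -558$)
$D = 2513$ ($D = -2 + \left(\left(-15 + 1215\right) + 1315\right) = -2 + \left(1200 + 1315\right) = -2 + 2515 = 2513$)
$\frac{a{\left(-41 \right)}}{w} - \frac{305}{D} = - \frac{41}{-558} - \frac{305}{2513} = \left(-41\right) \left(- \frac{1}{558}\right) - \frac{305}{2513} = \frac{41}{558} - \frac{305}{2513} = - \frac{67157}{1402254}$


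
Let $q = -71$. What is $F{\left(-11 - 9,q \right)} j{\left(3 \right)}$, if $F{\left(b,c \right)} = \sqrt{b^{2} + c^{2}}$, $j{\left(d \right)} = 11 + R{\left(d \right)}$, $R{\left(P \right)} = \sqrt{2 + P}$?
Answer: $\sqrt{5441} \left(11 + \sqrt{5}\right) \approx 976.33$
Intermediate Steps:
$j{\left(d \right)} = 11 + \sqrt{2 + d}$
$F{\left(-11 - 9,q \right)} j{\left(3 \right)} = \sqrt{\left(-11 - 9\right)^{2} + \left(-71\right)^{2}} \left(11 + \sqrt{2 + 3}\right) = \sqrt{\left(-20\right)^{2} + 5041} \left(11 + \sqrt{5}\right) = \sqrt{400 + 5041} \left(11 + \sqrt{5}\right) = \sqrt{5441} \left(11 + \sqrt{5}\right)$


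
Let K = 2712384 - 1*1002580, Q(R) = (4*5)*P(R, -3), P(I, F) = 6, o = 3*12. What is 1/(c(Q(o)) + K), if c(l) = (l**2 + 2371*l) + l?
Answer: 1/2008844 ≈ 4.9780e-7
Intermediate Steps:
o = 36
Q(R) = 120 (Q(R) = (4*5)*6 = 20*6 = 120)
c(l) = l**2 + 2372*l
K = 1709804 (K = 2712384 - 1002580 = 1709804)
1/(c(Q(o)) + K) = 1/(120*(2372 + 120) + 1709804) = 1/(120*2492 + 1709804) = 1/(299040 + 1709804) = 1/2008844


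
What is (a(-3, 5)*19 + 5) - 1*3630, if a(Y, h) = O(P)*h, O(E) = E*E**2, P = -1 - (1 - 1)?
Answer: -3720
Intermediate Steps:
P = -1 (P = -1 - 1*0 = -1 + 0 = -1)
O(E) = E**3
a(Y, h) = -h (a(Y, h) = (-1)**3*h = -h)
(a(-3, 5)*19 + 5) - 1*3630 = (-1*5*19 + 5) - 1*3630 = (-5*19 + 5) - 3630 = (-95 + 5) - 3630 = -90 - 3630 = -3720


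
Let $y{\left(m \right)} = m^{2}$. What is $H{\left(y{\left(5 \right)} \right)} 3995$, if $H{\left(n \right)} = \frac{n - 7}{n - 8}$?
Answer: $4230$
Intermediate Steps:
$H{\left(n \right)} = \frac{-7 + n}{-8 + n}$
$H{\left(y{\left(5 \right)} \right)} 3995 = \frac{-7 + 5^{2}}{-8 + 5^{2}} \cdot 3995 = \frac{-7 + 25}{-8 + 25} \cdot 3995 = \frac{1}{17} \cdot 18 \cdot 3995 = \frac{18}{17} \cdot 3995 = 4230$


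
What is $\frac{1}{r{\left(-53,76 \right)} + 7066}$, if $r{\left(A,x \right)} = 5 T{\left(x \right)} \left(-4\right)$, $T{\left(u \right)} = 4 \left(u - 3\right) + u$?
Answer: $- \frac{1}{294} \approx -0.0034014$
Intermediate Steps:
$T{\left(u \right)} = -12 + 5 u$ ($T{\left(u \right)} = 4 \left(-3 + u\right) + u = \left(-12 + 4 u\right) + u = -12 + 5 u$)
$r{\left(A,x \right)} = 240 - 100 x$ ($r{\left(A,x \right)} = 5 \left(-12 + 5 x\right) \left(-4\right) = \left(-60 + 25 x\right) \left(-4\right) = 240 - 100 x$)
$\frac{1}{r{\left(-53,76 \right)} + 7066} = \frac{1}{\left(240 - 7600\right) + 7066} = \frac{1}{-7360 + 7066} = \frac{1}{-294} = - \frac{1}{294}$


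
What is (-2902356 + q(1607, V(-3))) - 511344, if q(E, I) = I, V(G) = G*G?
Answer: -3413691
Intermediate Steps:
V(G) = G**2
(-2902356 + q(1607, V(-3))) - 511344 = (-2902356 + (-3)**2) - 511344 = (-2902356 + 9) - 511344 = -2902347 - 511344 = -3413691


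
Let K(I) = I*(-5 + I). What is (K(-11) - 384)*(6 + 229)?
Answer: -48880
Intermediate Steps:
(K(-11) - 384)*(6 + 229) = (-11*(-5 - 11) - 384)*(6 + 229) = (-11*(-16) - 384)*235 = (176 - 384)*235 = -208*235 = -48880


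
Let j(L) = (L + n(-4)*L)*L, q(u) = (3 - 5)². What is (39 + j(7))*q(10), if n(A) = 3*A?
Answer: -2000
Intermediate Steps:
q(u) = 4 (q(u) = (-2)² = 4)
j(L) = -11*L² (j(L) = (L + (3*(-4))*L)*L = (L - 12*L)*L = (-11*L)*L = -11*L²)
(39 + j(7))*q(10) = (39 - 11*7²)*4 = (39 - 11*49)*4 = (39 - 539)*4 = -500*4 = -2000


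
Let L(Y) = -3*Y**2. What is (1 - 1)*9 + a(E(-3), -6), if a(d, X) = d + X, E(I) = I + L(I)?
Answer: -36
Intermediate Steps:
E(I) = I - 3*I**2
a(d, X) = X + d
(1 - 1)*9 + a(E(-3), -6) = (1 - 1)*9 + (-6 - 3*(1 - 3*(-3))) = 0*9 + (-6 - 3*(1 + 9)) = 0 + (-6 - 3*10) = 0 + (-6 - 30) = 0 - 36 = -36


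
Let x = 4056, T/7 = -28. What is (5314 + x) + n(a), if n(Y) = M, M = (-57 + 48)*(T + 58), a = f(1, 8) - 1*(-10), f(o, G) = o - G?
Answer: 10612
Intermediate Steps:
T = -196 (T = 7*(-28) = -196)
a = 3 (a = (1 - 1*8) - 1*(-10) = (1 - 8) + 10 = -7 + 10 = 3)
M = 1242 (M = (-57 + 48)*(-196 + 58) = -9*(-138) = 1242)
n(Y) = 1242
(5314 + x) + n(a) = (5314 + 4056) + 1242 = 9370 + 1242 = 10612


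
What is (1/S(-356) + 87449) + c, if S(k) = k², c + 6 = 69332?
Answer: 19869036401/126736 ≈ 1.5678e+5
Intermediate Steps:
c = 69326 (c = -6 + 69332 = 69326)
(1/S(-356) + 87449) + c = (1/((-356)²) + 87449) + 69326 = (1/126736 + 87449) + 69326 = 11082936465/126736 + 69326 = 19869036401/126736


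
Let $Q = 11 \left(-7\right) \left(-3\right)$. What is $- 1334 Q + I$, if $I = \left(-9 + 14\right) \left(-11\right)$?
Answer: $-308209$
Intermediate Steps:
$Q = 231$ ($Q = \left(-77\right) \left(-3\right) = 231$)
$I = -55$ ($I = 5 \left(-11\right) = -55$)
$- 1334 Q + I = \left(-1334\right) 231 - 55 = -308154 - 55 = -308209$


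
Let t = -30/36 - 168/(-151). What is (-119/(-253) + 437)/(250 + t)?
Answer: 100276080/57368509 ≈ 1.7479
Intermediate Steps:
t = 253/906 (t = -30*1/36 - 168*(-1/151) = -⅚ + 168/151 = 253/906 ≈ 0.27925)
(-119/(-253) + 437)/(250 + t) = (-119/(-253) + 437)/(250 + 253/906) = (-119*(-1/253) + 437)/(226753/906) = (119/253 + 437)*(906/226753) = (110680/253)*(906/226753) = 100276080/57368509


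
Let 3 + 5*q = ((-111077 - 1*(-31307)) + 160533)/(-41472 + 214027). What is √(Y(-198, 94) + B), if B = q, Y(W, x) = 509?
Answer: √15140513139803/172555 ≈ 22.550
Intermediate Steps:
q = -436902/862775 (q = -⅗ + (((-111077 - 1*(-31307)) + 160533)/(-41472 + 214027))/5 = -⅗ + (((-111077 + 31307) + 160533)/172555)/5 = -⅗ + ((-79770 + 160533)*(1/172555))/5 = -⅗ + (80763*(1/172555))/5 = -⅗ + (⅕)*(80763/172555) = -⅗ + 80763/862775 = -436902/862775 ≈ -0.50639)
B = -436902/862775 ≈ -0.50639
√(Y(-198, 94) + B) = √(509 - 436902/862775) = √(438715573/862775) = √15140513139803/172555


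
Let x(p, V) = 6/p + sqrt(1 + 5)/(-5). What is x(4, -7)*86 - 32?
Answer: 97 - 86*sqrt(6)/5 ≈ 54.869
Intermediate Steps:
x(p, V) = 6/p - sqrt(6)/5 (x(p, V) = 6/p + sqrt(6)*(-1/5) = 6/p - sqrt(6)/5)
x(4, -7)*86 - 32 = (6/4 - sqrt(6)/5)*86 - 32 = (6*(1/4) - sqrt(6)/5)*86 - 32 = (3/2 - sqrt(6)/5)*86 - 32 = (129 - 86*sqrt(6)/5) - 32 = 97 - 86*sqrt(6)/5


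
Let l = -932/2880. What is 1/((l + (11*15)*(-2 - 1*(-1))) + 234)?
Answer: 720/49447 ≈ 0.014561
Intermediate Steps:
l = -233/720 (l = -932*1/2880 = -233/720 ≈ -0.32361)
1/((l + (11*15)*(-2 - 1*(-1))) + 234) = 1/((-233/720 + (11*15)*(-2 - 1*(-1))) + 234) = 1/((-233/720 + 165*(-2 + 1)) + 234) = 1/((-233/720 + 165*(-1)) + 234) = 1/((-233/720 - 165) + 234) = 1/(-119033/720 + 234) = 1/(49447/720) = 720/49447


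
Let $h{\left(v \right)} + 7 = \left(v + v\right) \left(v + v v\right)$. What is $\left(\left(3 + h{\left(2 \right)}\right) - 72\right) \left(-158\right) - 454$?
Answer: $7762$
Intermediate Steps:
$h{\left(v \right)} = -7 + 2 v \left(v + v^{2}\right)$ ($h{\left(v \right)} = -7 + \left(v + v\right) \left(v + v v\right) = -7 + 2 v \left(v + v^{2}\right)$)
$\left(\left(3 + h{\left(2 \right)}\right) - 72\right) \left(-158\right) - 454 = \left(\left(3 + \left(-7 + 2 \cdot 2^{2} + 2 \cdot 2^{3}\right)\right) - 72\right) \left(-158\right) - 454 = \left(\left(3 + \left(-7 + 2 \cdot 4 + 2 \cdot 8\right)\right) - 72\right) \left(-158\right) - 454 = \left(\left(3 + \left(-7 + 8 + 16\right)\right) - 72\right) \left(-158\right) - 454 = \left(\left(3 + 17\right) - 72\right) \left(-158\right) - 454 = \left(20 - 72\right) \left(-158\right) - 454 = \left(-52\right) \left(-158\right) - 454 = 8216 - 454 = 7762$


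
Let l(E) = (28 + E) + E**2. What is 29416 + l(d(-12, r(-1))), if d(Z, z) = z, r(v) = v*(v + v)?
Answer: 29450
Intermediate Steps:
r(v) = 2*v**2 (r(v) = v*(2*v) = 2*v**2)
l(E) = 28 + E + E**2
29416 + l(d(-12, r(-1))) = 29416 + (28 + 2*(-1)**2 + (2*(-1)**2)**2) = 29416 + (28 + 2*1 + (2*1)**2) = 29416 + (28 + 2 + 2**2) = 29416 + (28 + 2 + 4) = 29416 + 34 = 29450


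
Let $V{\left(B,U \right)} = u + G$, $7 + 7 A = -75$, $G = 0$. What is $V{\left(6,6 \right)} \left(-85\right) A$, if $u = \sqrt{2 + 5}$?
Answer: $\frac{6970 \sqrt{7}}{7} \approx 2634.4$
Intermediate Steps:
$A = - \frac{82}{7}$ ($A = -1 + \frac{1}{7} \left(-75\right) = -1 - \frac{75}{7} = - \frac{82}{7} \approx -11.714$)
$u = \sqrt{7} \approx 2.6458$
$V{\left(B,U \right)} = \sqrt{7}$ ($V{\left(B,U \right)} = \sqrt{7} + 0 = \sqrt{7}$)
$V{\left(6,6 \right)} \left(-85\right) A = \sqrt{7} \left(-85\right) \left(- \frac{82}{7}\right) = - 85 \sqrt{7} \left(- \frac{82}{7}\right) = \frac{6970 \sqrt{7}}{7}$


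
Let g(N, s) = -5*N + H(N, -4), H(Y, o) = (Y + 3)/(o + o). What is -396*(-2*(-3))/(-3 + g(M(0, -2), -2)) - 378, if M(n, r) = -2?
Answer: -3618/5 ≈ -723.60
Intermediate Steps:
H(Y, o) = (3 + Y)/(2*o) (H(Y, o) = (3 + Y)/((2*o)) = (3 + Y)*(1/(2*o)) = (3 + Y)/(2*o))
g(N, s) = -3/8 - 41*N/8 (g(N, s) = -5*N + (½)*(3 + N)/(-4) = -5*N + (½)*(-¼)*(3 + N) = -5*N + (-3/8 - N/8) = -3/8 - 41*N/8)
-396*(-2*(-3))/(-3 + g(M(0, -2), -2)) - 378 = -396*(-2*(-3))/(-3 + (-3/8 - 41/8*(-2))) - 378 = -2376/(-3 + (-3/8 + 41/4)) - 378 = -2376/(-3 + 79/8) - 378 = -2376/55/8 - 378 = -2376*8/55 - 378 = -396*48/55 - 378 = -1728/5 - 378 = -3618/5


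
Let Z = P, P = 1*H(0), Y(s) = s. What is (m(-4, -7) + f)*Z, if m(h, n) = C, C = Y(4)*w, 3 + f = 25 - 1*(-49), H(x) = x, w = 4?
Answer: 0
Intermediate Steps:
f = 71 (f = -3 + (25 - 1*(-49)) = -3 + (25 + 49) = -3 + 74 = 71)
C = 16 (C = 4*4 = 16)
m(h, n) = 16
P = 0 (P = 1*0 = 0)
Z = 0
(m(-4, -7) + f)*Z = (16 + 71)*0 = 87*0 = 0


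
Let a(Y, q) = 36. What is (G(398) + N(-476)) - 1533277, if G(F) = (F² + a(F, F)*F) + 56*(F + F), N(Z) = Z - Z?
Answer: -1315969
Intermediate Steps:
N(Z) = 0
G(F) = F² + 148*F (G(F) = (F² + 36*F) + 56*(F + F) = (F² + 36*F) + 56*(2*F) = (F² + 36*F) + 112*F = F² + 148*F)
(G(398) + N(-476)) - 1533277 = (398*(148 + 398) + 0) - 1533277 = (398*546 + 0) - 1533277 = (217308 + 0) - 1533277 = 217308 - 1533277 = -1315969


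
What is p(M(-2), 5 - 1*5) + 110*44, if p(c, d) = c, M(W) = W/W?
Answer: 4841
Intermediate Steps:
M(W) = 1
p(M(-2), 5 - 1*5) + 110*44 = 1 + 110*44 = 1 + 4840 = 4841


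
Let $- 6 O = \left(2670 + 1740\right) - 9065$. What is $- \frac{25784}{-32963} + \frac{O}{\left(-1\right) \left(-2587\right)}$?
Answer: $\frac{553662013}{511651686} \approx 1.0821$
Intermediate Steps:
$O = \frac{4655}{6}$ ($O = - \frac{\left(2670 + 1740\right) - 9065}{6} = - \frac{4410 - 9065}{6} = \left(- \frac{1}{6}\right) \left(-4655\right) = \frac{4655}{6} \approx 775.83$)
$- \frac{25784}{-32963} + \frac{O}{\left(-1\right) \left(-2587\right)} = - \frac{25784}{-32963} + \frac{4655}{6 \left(\left(-1\right) \left(-2587\right)\right)} = \left(-25784\right) \left(- \frac{1}{32963}\right) + \frac{4655}{6 \cdot 2587} = \frac{25784}{32963} + \frac{4655}{6} \cdot \frac{1}{2587} = \frac{25784}{32963} + \frac{4655}{15522} = \frac{553662013}{511651686}$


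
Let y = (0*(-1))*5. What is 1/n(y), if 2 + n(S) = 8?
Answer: ⅙ ≈ 0.16667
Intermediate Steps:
y = 0 (y = 0*5 = 0)
n(S) = 6 (n(S) = -2 + 8 = 6)
1/n(y) = 1/6 = ⅙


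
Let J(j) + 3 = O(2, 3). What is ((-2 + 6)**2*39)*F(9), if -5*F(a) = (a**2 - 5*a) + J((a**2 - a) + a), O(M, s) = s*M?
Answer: -24336/5 ≈ -4867.2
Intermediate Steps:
O(M, s) = M*s
J(j) = 3 (J(j) = -3 + 2*3 = -3 + 6 = 3)
F(a) = -3/5 + a - a**2/5 (F(a) = -((a**2 - 5*a) + 3)/5 = -(3 + a**2 - 5*a)/5 = -3/5 + a - a**2/5)
((-2 + 6)**2*39)*F(9) = ((-2 + 6)**2*39)*(-3/5 + 9 - 1/5*9**2) = (4**2*39)*(-3/5 + 9 - 1/5*81) = (16*39)*(-3/5 + 9 - 81/5) = 624*(-39/5) = -24336/5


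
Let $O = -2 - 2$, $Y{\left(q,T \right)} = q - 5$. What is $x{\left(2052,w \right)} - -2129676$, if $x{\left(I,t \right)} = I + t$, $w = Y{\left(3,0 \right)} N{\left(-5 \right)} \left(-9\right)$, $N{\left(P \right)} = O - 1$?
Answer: $2131638$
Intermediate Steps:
$Y{\left(q,T \right)} = -5 + q$
$O = -4$ ($O = -2 - 2 = -4$)
$N{\left(P \right)} = -5$ ($N{\left(P \right)} = -4 - 1 = -5$)
$w = -90$ ($w = \left(-5 + 3\right) \left(-5\right) \left(-9\right) = \left(-2\right) \left(-5\right) \left(-9\right) = 10 \left(-9\right) = -90$)
$x{\left(2052,w \right)} - -2129676 = \left(2052 - 90\right) - -2129676 = 1962 + 2129676 = 2131638$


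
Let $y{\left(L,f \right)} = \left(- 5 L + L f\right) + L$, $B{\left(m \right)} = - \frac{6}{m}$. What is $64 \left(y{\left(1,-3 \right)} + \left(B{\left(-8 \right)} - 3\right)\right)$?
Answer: $-592$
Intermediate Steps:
$y{\left(L,f \right)} = - 4 L + L f$
$64 \left(y{\left(1,-3 \right)} + \left(B{\left(-8 \right)} - 3\right)\right) = 64 \left(1 \left(-4 - 3\right) - \left(3 + \frac{6}{-8}\right)\right) = 64 \left(1 \left(-7\right) - \frac{9}{4}\right) = 64 \left(-7 + \left(\frac{3}{4} - 3\right)\right) = 64 \left(-7 - \frac{9}{4}\right) = 64 \left(- \frac{37}{4}\right) = -592$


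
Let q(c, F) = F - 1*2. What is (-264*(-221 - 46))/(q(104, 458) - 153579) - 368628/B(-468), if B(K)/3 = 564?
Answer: -1571241415/7196781 ≈ -218.33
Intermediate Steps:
q(c, F) = -2 + F (q(c, F) = F - 2 = -2 + F)
B(K) = 1692 (B(K) = 3*564 = 1692)
(-264*(-221 - 46))/(q(104, 458) - 153579) - 368628/B(-468) = (-264*(-221 - 46))/((-2 + 458) - 153579) - 368628/1692 = (-264*(-267))/(456 - 153579) - 368628*1/1692 = 70488/(-153123) - 30719/141 = 70488*(-1/153123) - 30719/141 = -23496/51041 - 30719/141 = -1571241415/7196781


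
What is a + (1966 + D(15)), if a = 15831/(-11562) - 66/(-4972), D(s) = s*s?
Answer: 476797181/217751 ≈ 2189.6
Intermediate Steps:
D(s) = s**2
a = -295260/217751 (a = 15831*(-1/11562) - 66*(-1/4972) = -5277/3854 + 3/226 = -295260/217751 ≈ -1.3560)
a + (1966 + D(15)) = -295260/217751 + (1966 + 15**2) = -295260/217751 + (1966 + 225) = -295260/217751 + 2191 = 476797181/217751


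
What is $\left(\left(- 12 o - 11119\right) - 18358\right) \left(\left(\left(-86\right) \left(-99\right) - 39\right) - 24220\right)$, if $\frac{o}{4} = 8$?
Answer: $470161445$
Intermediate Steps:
$o = 32$ ($o = 4 \cdot 8 = 32$)
$\left(\left(- 12 o - 11119\right) - 18358\right) \left(\left(\left(-86\right) \left(-99\right) - 39\right) - 24220\right) = \left(\left(\left(-12\right) 32 - 11119\right) - 18358\right) \left(\left(\left(-86\right) \left(-99\right) - 39\right) - 24220\right) = \left(\left(-384 - 11119\right) - 18358\right) \left(\left(8514 - 39\right) - 24220\right) = \left(-11503 - 18358\right) \left(8475 - 24220\right) = \left(-29861\right) \left(-15745\right) = 470161445$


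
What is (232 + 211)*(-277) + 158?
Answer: -122553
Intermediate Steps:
(232 + 211)*(-277) + 158 = 443*(-277) + 158 = -122711 + 158 = -122553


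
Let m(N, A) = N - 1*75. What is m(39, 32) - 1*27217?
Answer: -27253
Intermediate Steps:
m(N, A) = -75 + N (m(N, A) = N - 75 = -75 + N)
m(39, 32) - 1*27217 = (-75 + 39) - 1*27217 = -36 - 27217 = -27253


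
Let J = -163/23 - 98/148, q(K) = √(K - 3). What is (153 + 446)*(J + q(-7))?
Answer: -7900211/1702 + 599*I*√10 ≈ -4641.7 + 1894.2*I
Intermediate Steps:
q(K) = √(-3 + K)
J = -13189/1702 (J = -163*1/23 - 98*1/148 = -163/23 - 49/74 = -13189/1702 ≈ -7.7491)
(153 + 446)*(J + q(-7)) = (153 + 446)*(-13189/1702 + √(-3 - 7)) = 599*(-13189/1702 + √(-10)) = 599*(-13189/1702 + I*√10) = -7900211/1702 + 599*I*√10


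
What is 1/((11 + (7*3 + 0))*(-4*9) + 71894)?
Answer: 1/70742 ≈ 1.4136e-5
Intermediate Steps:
1/((11 + (7*3 + 0))*(-4*9) + 71894) = 1/((11 + (21 + 0))*(-36) + 71894) = 1/((11 + 21)*(-36) + 71894) = 1/(32*(-36) + 71894) = 1/(-1152 + 71894) = 1/70742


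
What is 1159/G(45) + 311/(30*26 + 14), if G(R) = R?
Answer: 934241/35730 ≈ 26.147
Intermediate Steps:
1159/G(45) + 311/(30*26 + 14) = 1159/45 + 311/(30*26 + 14) = 1159*(1/45) + 311/(780 + 14) = 1159/45 + 311/794 = 934241/35730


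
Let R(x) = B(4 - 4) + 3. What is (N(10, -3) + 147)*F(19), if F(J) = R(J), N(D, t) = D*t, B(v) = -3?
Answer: 0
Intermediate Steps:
R(x) = 0 (R(x) = -3 + 3 = 0)
F(J) = 0
(N(10, -3) + 147)*F(19) = (10*(-3) + 147)*0 = (-30 + 147)*0 = 117*0 = 0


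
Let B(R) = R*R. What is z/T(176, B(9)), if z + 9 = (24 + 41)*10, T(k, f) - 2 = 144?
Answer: 641/146 ≈ 4.3904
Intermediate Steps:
B(R) = R²
T(k, f) = 146 (T(k, f) = 2 + 144 = 146)
z = 641 (z = -9 + (24 + 41)*10 = -9 + 65*10 = -9 + 650 = 641)
z/T(176, B(9)) = 641/146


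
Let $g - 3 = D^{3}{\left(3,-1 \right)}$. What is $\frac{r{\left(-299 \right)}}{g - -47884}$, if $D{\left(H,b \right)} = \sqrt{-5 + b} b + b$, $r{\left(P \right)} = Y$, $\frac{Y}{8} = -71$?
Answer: $\frac{568 i}{3 \left(\sqrt{6} - 15968 i\right)} \approx -0.011857 + 1.8189 \cdot 10^{-6} i$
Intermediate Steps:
$Y = -568$ ($Y = 8 \left(-71\right) = -568$)
$r{\left(P \right)} = -568$
$D{\left(H,b \right)} = b + b \sqrt{-5 + b}$ ($D{\left(H,b \right)} = b \sqrt{-5 + b} + b = b + b \sqrt{-5 + b}$)
$g = 3 + \left(-1 - i \sqrt{6}\right)^{3}$ ($g = 3 + \left(- (1 + \sqrt{-5 - 1})\right)^{3} = 3 + \left(- (1 + \sqrt{-6})\right)^{3} = 3 + \left(- (1 + i \sqrt{6})\right)^{3} = 3 + \left(-1 - i \sqrt{6}\right)^{3} \approx 20.0 + 7.3485 i$)
$\frac{r{\left(-299 \right)}}{g - -47884} = - \frac{568}{\left(20 + 3 i \sqrt{6}\right) - -47884} = - \frac{568}{\left(20 + 3 i \sqrt{6}\right) + 47884} = - \frac{568}{47904 + 3 i \sqrt{6}}$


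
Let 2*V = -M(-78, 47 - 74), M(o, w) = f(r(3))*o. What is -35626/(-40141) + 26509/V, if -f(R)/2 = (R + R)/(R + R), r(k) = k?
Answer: -1061318941/3130998 ≈ -338.97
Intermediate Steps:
f(R) = -2 (f(R) = -2*(R + R)/(R + R) = -2*2*R/(2*R) = -2*2*R*1/(2*R) = -2*1 = -2)
M(o, w) = -2*o
V = -78 (V = (-(-2)*(-78))/2 = (-1*156)/2 = (½)*(-156) = -78)
-35626/(-40141) + 26509/V = -35626/(-40141) + 26509/(-78) = -35626*(-1/40141) + 26509*(-1/78) = 35626/40141 - 26509/78 = -1061318941/3130998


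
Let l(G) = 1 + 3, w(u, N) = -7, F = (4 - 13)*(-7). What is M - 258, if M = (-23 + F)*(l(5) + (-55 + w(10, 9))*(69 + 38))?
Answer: -265458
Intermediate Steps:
F = 63 (F = -9*(-7) = 63)
l(G) = 4
M = -265200 (M = (-23 + 63)*(4 + (-55 - 7)*(69 + 38)) = 40*(4 - 62*107) = 40*(4 - 6634) = 40*(-6630) = -265200)
M - 258 = -265200 - 258 = -265458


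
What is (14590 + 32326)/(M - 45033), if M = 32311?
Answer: -23458/6361 ≈ -3.6878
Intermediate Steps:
(14590 + 32326)/(M - 45033) = (14590 + 32326)/(32311 - 45033) = 46916/(-12722) = 46916*(-1/12722) = -23458/6361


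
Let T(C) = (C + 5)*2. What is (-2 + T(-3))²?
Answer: 4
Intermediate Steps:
T(C) = 10 + 2*C (T(C) = (5 + C)*2 = 10 + 2*C)
(-2 + T(-3))² = (-2 + (10 + 2*(-3)))² = (-2 + (10 - 6))² = (-2 + 4)² = 2² = 4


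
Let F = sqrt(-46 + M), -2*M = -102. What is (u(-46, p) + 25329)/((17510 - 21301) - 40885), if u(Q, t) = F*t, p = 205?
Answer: -8443/14892 - 205*sqrt(5)/44676 ≈ -0.57721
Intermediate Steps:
M = 51 (M = -1/2*(-102) = 51)
F = sqrt(5) (F = sqrt(-46 + 51) = sqrt(5) ≈ 2.2361)
u(Q, t) = t*sqrt(5) (u(Q, t) = sqrt(5)*t = t*sqrt(5))
(u(-46, p) + 25329)/((17510 - 21301) - 40885) = (205*sqrt(5) + 25329)/((17510 - 21301) - 40885) = (25329 + 205*sqrt(5))/(-3791 - 40885) = (25329 + 205*sqrt(5))/(-44676) = (25329 + 205*sqrt(5))*(-1/44676) = -8443/14892 - 205*sqrt(5)/44676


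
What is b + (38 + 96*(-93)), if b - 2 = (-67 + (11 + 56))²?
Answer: -8888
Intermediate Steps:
b = 2 (b = 2 + (-67 + (11 + 56))² = 2 + (-67 + 67)² = 2 + 0² = 2 + 0 = 2)
b + (38 + 96*(-93)) = 2 + (38 + 96*(-93)) = 2 + (38 - 8928) = 2 - 8890 = -8888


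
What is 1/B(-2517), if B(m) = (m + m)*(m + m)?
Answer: 1/25341156 ≈ 3.9461e-8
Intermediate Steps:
B(m) = 4*m² (B(m) = (2*m)*(2*m) = 4*m²)
1/B(-2517) = 1/(4*(-2517)²) = 1/(4*6335289) = 1/25341156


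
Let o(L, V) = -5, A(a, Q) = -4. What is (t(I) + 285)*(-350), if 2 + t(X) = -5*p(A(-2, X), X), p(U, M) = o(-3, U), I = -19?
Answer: -107800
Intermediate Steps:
p(U, M) = -5
t(X) = 23 (t(X) = -2 - 5*(-5) = -2 + 25 = 23)
(t(I) + 285)*(-350) = (23 + 285)*(-350) = 308*(-350) = -107800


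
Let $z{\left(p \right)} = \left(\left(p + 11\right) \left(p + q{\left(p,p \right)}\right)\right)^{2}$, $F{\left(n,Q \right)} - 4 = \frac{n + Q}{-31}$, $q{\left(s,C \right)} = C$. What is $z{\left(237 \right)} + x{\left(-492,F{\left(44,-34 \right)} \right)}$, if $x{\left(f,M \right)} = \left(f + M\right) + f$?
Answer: $\frac{428372623434}{31} \approx 1.3818 \cdot 10^{10}$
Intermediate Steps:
$F{\left(n,Q \right)} = 4 - \frac{Q}{31} - \frac{n}{31}$ ($F{\left(n,Q \right)} = 4 + \frac{n + Q}{-31} = 4 + \left(Q + n\right) \left(- \frac{1}{31}\right) = 4 - \left(\frac{Q}{31} + \frac{n}{31}\right) = 4 - \frac{Q}{31} - \frac{n}{31}$)
$z{\left(p \right)} = 4 p^{2} \left(11 + p\right)^{2}$ ($z{\left(p \right)} = \left(\left(p + 11\right) \left(p + p\right)\right)^{2} = \left(\left(11 + p\right) 2 p\right)^{2} = \left(2 p \left(11 + p\right)\right)^{2} = 4 p^{2} \left(11 + p\right)^{2}$)
$x{\left(f,M \right)} = M + 2 f$ ($x{\left(f,M \right)} = \left(M + f\right) + f = M + 2 f$)
$z{\left(237 \right)} + x{\left(-492,F{\left(44,-34 \right)} \right)} = 4 \cdot 237^{2} \left(11 + 237\right)^{2} + \left(\left(4 - - \frac{34}{31} - \frac{44}{31}\right) + 2 \left(-492\right)\right) = 4 \cdot 56169 \cdot 248^{2} + \left(\left(4 + \frac{34}{31} - \frac{44}{31}\right) - 984\right) = 4 \cdot 56169 \cdot 61504 + \left(\frac{114}{31} - 984\right) = 13818472704 - \frac{30390}{31} = \frac{428372623434}{31}$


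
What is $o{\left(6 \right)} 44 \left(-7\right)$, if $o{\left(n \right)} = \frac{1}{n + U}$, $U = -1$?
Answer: $- \frac{308}{5} \approx -61.6$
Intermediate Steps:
$o{\left(n \right)} = \frac{1}{-1 + n}$ ($o{\left(n \right)} = \frac{1}{n - 1} = \frac{1}{-1 + n}$)
$o{\left(6 \right)} 44 \left(-7\right) = \frac{1}{-1 + 6} \cdot 44 \left(-7\right) = \frac{1}{5} \cdot 44 \left(-7\right) = \frac{44}{5} \left(-7\right) = - \frac{308}{5}$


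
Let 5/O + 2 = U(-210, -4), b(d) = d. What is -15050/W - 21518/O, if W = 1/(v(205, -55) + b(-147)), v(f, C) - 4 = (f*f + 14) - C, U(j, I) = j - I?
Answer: -3152337006/5 ≈ -6.3047e+8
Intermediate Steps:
O = -5/208 (O = 5/(-2 + (-210 - 1*(-4))) = 5/(-2 + (-210 + 4)) = 5/(-2 - 206) = 5/(-208) = 5*(-1/208) = -5/208 ≈ -0.024038)
v(f, C) = 18 + f² - C (v(f, C) = 4 + ((f*f + 14) - C) = 4 + ((f² + 14) - C) = 4 + ((14 + f²) - C) = 4 + (14 + f² - C) = 18 + f² - C)
W = 1/41951 (W = 1/((18 + 205² - 1*(-55)) - 147) = 1/((18 + 42025 + 55) - 147) = 1/(42098 - 147) = 1/41951 ≈ 2.3837e-5)
-15050/W - 21518/O = -15050/1/41951 - 21518/(-5/208) = -15050*41951 - 21518*(-208/5) = -631362550 + 4475744/5 = -3152337006/5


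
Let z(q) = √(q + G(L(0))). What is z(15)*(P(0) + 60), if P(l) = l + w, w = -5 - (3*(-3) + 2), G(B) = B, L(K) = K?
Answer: 62*√15 ≈ 240.13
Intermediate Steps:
w = 2 (w = -5 - (-9 + 2) = -5 - 1*(-7) = -5 + 7 = 2)
P(l) = 2 + l (P(l) = l + 2 = 2 + l)
z(q) = √q (z(q) = √(q + 0) = √q)
z(15)*(P(0) + 60) = √15*((2 + 0) + 60) = √15*(2 + 60) = √15*62 = 62*√15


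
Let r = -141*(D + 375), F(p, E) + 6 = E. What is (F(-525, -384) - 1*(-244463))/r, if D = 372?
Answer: -244073/105327 ≈ -2.3173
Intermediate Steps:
F(p, E) = -6 + E
r = -105327 (r = -141*(372 + 375) = -141*747 = -105327)
(F(-525, -384) - 1*(-244463))/r = ((-6 - 384) - 1*(-244463))/(-105327) = (-390 + 244463)*(-1/105327) = 244073*(-1/105327) = -244073/105327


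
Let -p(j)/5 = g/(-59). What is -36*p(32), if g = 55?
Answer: -9900/59 ≈ -167.80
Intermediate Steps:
p(j) = 275/59 (p(j) = -275/(-59) = -275*(-1)/59 = -5*(-55/59) = 275/59)
-36*p(32) = -36*275/59 = -9900/59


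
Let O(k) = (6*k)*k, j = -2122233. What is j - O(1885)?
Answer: -23441583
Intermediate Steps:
O(k) = 6*k**2
j - O(1885) = -2122233 - 6*1885**2 = -2122233 - 6*3553225 = -2122233 - 1*21319350 = -2122233 - 21319350 = -23441583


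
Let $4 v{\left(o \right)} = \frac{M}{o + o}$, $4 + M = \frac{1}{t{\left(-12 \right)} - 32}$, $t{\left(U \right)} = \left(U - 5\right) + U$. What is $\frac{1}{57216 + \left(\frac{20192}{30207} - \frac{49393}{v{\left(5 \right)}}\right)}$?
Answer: $\frac{1480143}{812791854584} \approx 1.8211 \cdot 10^{-6}$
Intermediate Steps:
$t{\left(U \right)} = -5 + 2 U$ ($t{\left(U \right)} = \left(-5 + U\right) + U = -5 + 2 U$)
$M = - \frac{245}{61}$ ($M = -4 + \frac{1}{\left(-5 + 2 \left(-12\right)\right) - 32} = -4 + \frac{1}{\left(-5 - 24\right) - 32} = -4 + \frac{1}{-29 - 32} = -4 + \frac{1}{-61} = -4 - \frac{1}{61} = - \frac{245}{61} \approx -4.0164$)
$v{\left(o \right)} = - \frac{245}{488 o}$ ($v{\left(o \right)} = \frac{\left(- \frac{245}{61}\right) \frac{1}{o + o}}{4} = \frac{\left(- \frac{245}{61}\right) \frac{1}{2 o}}{4} = \frac{\left(- \frac{245}{122}\right) \frac{1}{o}}{4} = - \frac{245}{488 o}$)
$\frac{1}{57216 + \left(\frac{20192}{30207} - \frac{49393}{v{\left(5 \right)}}\right)} = \frac{1}{57216 + \left(\frac{20192}{30207} - \frac{49393}{\left(- \frac{245}{488}\right) \frac{1}{5}}\right)} = \frac{1}{57216 - \left(- \frac{20192}{30207} + \frac{49393}{\left(- \frac{245}{488}\right) \frac{1}{5}}\right)} = \frac{1}{57216 - \left(- \frac{20192}{30207} + \frac{49393}{- \frac{49}{488}}\right)} = \frac{1}{57216 + \left(\frac{20192}{30207} - - \frac{24103784}{49}\right)} = \frac{1}{57216 + \left(\frac{20192}{30207} + \frac{24103784}{49}\right)} = \frac{1}{57216 + \frac{728103992696}{1480143}} = \frac{1}{\frac{812791854584}{1480143}} = \frac{1480143}{812791854584}$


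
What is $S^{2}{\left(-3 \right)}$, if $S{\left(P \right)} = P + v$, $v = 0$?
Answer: $9$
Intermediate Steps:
$S{\left(P \right)} = P$ ($S{\left(P \right)} = P + 0 = P$)
$S^{2}{\left(-3 \right)} = \left(-3\right)^{2} = 9$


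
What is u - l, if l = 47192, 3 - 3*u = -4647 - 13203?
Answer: -41241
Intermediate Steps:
u = 5951 (u = 1 - (-4647 - 13203)/3 = 1 - 1/3*(-17850) = 1 + 5950 = 5951)
u - l = 5951 - 1*47192 = 5951 - 47192 = -41241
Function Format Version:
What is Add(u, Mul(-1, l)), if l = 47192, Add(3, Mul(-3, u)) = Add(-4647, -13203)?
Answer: -41241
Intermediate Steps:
u = 5951 (u = Add(1, Mul(Rational(-1, 3), Add(-4647, -13203))) = Add(1, Mul(Rational(-1, 3), -17850)) = Add(1, 5950) = 5951)
Add(u, Mul(-1, l)) = Add(5951, Mul(-1, 47192)) = Add(5951, -47192) = -41241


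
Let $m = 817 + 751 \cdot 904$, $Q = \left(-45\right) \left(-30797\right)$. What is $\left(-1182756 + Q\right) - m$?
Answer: $-476612$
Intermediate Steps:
$Q = 1385865$
$m = 679721$ ($m = 817 + 678904 = 679721$)
$\left(-1182756 + Q\right) - m = \left(-1182756 + 1385865\right) - 679721 = 203109 - 679721 = -476612$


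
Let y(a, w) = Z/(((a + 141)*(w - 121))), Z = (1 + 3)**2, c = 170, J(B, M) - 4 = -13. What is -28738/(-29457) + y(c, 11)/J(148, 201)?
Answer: 491589674/503861985 ≈ 0.97564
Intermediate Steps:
J(B, M) = -9 (J(B, M) = 4 - 13 = -9)
Z = 16 (Z = 4**2 = 16)
y(a, w) = 16/((-121 + w)*(141 + a)) (y(a, w) = 16/(((a + 141)*(w - 121))) = 16/(((141 + a)*(-121 + w))) = 16/(((-121 + w)*(141 + a))) = 16*(1/((-121 + w)*(141 + a))) = 16/((-121 + w)*(141 + a)))
-28738/(-29457) + y(c, 11)/J(148, 201) = -28738/(-29457) + (16/(-17061 - 121*170 + 141*11 + 170*11))/(-9) = -28738*(-1/29457) + (16/(-17061 - 20570 + 1551 + 1870))*(-1/9) = 28738/29457 + (16/(-34210))*(-1/9) = 28738/29457 + (16*(-1/34210))*(-1/9) = 28738/29457 - 8/17105*(-1/9) = 28738/29457 + 8/153945 = 491589674/503861985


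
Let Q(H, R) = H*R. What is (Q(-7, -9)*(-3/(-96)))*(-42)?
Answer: -1323/16 ≈ -82.688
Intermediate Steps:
(Q(-7, -9)*(-3/(-96)))*(-42) = ((-7*(-9))*(-3/(-96)))*(-42) = (63*(-3*(-1/96)))*(-42) = (63*(1/32))*(-42) = (63/32)*(-42) = -1323/16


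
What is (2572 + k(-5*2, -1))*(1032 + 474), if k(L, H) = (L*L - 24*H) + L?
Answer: 4045116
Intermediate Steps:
k(L, H) = L + L² - 24*H (k(L, H) = (L² - 24*H) + L = L + L² - 24*H)
(2572 + k(-5*2, -1))*(1032 + 474) = (2572 + (-5*2 + (-5*2)² - 24*(-1)))*(1032 + 474) = (2572 + (-10 + (-10)² + 24))*1506 = (2572 + (-10 + 100 + 24))*1506 = (2572 + 114)*1506 = 2686*1506 = 4045116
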